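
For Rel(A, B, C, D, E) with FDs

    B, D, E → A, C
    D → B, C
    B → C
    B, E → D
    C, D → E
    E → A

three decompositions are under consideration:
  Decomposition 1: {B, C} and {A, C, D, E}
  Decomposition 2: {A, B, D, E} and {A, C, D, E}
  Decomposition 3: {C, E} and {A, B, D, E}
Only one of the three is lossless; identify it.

Decomposition 1: common = {C}, closure = {C} → lossy.
Decomposition 2: common = {A, D, E}, closure = {A, B, C, D, E} → lossless.
Decomposition 3: common = {E}, closure = {A, E} → lossy.

Decomposition 2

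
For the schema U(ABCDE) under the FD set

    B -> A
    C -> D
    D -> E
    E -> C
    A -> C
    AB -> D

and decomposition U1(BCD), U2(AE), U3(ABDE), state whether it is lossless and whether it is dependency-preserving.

Lossless test (chase): Rows 1 and 3 agree on B; apply B→A and equate their A entries. Rows 1 and 3 agree on D; apply D→E and equate their E entries. Rows 1 and 2 agree on E; apply E→C and equate their C entries. Rows 1 and 3 agree on E; apply E→C and equate their C entries. Rows 1 and 2 agree on C; apply C→D and equate their D entries. Row 1 is now all distinguished symbols — the join is lossless.
Dependency preservation: E → C; A → C are not contained in any single fragment, but the restricted closure of each left-hand side across the fragments still reaches the right-hand side; the remaining FDs each lie inside some fragment. All dependencies are preserved.

lossless and dependency-preserving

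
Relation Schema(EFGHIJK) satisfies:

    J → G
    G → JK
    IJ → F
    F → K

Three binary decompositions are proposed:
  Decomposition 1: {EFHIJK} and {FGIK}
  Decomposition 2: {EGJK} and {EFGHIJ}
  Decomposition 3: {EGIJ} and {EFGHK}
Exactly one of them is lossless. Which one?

Decomposition 2

Decomposition 1: common = {FIK}, closure = {FIK} → lossy.
Decomposition 2: common = {EGJ}, closure = {EGJK} → lossless.
Decomposition 3: common = {EG}, closure = {EGJK} → lossy.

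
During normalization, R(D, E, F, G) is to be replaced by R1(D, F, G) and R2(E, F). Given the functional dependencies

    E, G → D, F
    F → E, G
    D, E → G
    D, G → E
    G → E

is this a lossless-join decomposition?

Common attributes: R1 ∩ R2 = {F}.
Closure of {F}: F → E, G applies, adding E, G; E, G → D, F applies, adding D. So (F)⁺ = {D, E, F, G}.
This closure contains every attribute of R1, so R1 ∩ R2 → R1. The join is lossless.

Yes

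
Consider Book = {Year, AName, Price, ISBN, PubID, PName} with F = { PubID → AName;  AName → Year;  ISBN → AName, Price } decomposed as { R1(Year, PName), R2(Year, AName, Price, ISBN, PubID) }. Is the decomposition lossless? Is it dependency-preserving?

Lossless test: (Year)⁺ = {Year}, which is a superkey of neither fragment — lossy.
Dependency preservation: every FD's attributes lie within a single fragment, so each can be enforced locally — preserved.

lossy but dependency-preserving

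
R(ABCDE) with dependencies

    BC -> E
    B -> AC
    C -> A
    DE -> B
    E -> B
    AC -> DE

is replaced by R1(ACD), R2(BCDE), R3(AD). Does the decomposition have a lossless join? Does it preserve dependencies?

lossless and dependency-preserving

Lossless test (chase): Rows 1 and 2 agree on C; apply C→A and equate their A entries. Rows 1 and 2 agree on AC; apply AC→DE and equate their DE entries. Rows 1 and 2 agree on DE; apply DE→B and equate their B entries. Row 1 is now all distinguished symbols — the join is lossless.
Dependency preservation: B → AC; AC → DE are not contained in any single fragment, but the restricted closure of each left-hand side across the fragments still reaches the right-hand side; the remaining FDs each lie inside some fragment. All dependencies are preserved.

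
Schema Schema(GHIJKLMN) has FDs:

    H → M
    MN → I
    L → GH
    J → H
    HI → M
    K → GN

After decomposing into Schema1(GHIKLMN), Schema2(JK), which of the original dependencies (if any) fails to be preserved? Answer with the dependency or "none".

Check J → H: no single fragment contains all of {HJ}, and the restricted closure of {J} across the fragments never reaches {H}.
H → M is preserved.
MN → I is preserved.
L → GH is preserved.
HI → M is preserved.
K → GN is preserved.

J → H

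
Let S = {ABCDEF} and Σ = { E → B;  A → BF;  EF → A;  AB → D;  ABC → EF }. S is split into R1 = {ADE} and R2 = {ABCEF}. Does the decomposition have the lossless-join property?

Yes

Common attributes: R1 ∩ R2 = {AE}.
Closure of {AE}: E → B applies, adding B; A → BF applies, adding F; AB → D applies, adding D. So (AE)⁺ = {ABDEF}.
This closure contains every attribute of R1, so R1 ∩ R2 → R1. The join is lossless.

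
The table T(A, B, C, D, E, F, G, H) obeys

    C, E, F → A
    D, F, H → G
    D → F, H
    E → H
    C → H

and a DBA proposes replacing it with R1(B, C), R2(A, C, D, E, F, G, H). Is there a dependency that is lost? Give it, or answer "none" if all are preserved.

none

C, E, F → A lies within R2.
D, F, H → G lies within R2.
D → F, H lies within R2.
E → H lies within R2.
C → H lies within R2.
Every dependency is enforceable on the fragments, so the decomposition is dependency-preserving.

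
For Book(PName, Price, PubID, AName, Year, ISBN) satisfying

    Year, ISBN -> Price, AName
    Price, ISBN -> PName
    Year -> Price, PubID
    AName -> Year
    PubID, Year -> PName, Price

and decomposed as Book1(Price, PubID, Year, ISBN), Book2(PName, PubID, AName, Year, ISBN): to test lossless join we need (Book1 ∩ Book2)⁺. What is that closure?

Book1 ∩ Book2 = {PubID, Year, ISBN}.
Year, ISBN → Price, AName applies, adding Price, AName
Price, ISBN → PName applies, adding PName
Closure: {PName, Price, PubID, AName, Year, ISBN}.

PName, Price, PubID, AName, Year, ISBN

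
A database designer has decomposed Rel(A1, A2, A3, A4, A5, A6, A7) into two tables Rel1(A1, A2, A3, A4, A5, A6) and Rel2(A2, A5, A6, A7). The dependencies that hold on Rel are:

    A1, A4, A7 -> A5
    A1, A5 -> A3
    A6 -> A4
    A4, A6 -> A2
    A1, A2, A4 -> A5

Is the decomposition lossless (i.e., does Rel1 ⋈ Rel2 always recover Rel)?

Common attributes: Rel1 ∩ Rel2 = {A2, A5, A6}.
Closure of {A2, A5, A6}: A6 → A4 applies, adding A4. So (A2, A5, A6)⁺ = {A2, A4, A5, A6}.
The closure contains neither all of Rel1 = {A1, A2, A3, A4, A5, A6} nor all of Rel2 = {A2, A5, A6, A7}, so the common attributes are not a superkey of either fragment. The join is lossy.

No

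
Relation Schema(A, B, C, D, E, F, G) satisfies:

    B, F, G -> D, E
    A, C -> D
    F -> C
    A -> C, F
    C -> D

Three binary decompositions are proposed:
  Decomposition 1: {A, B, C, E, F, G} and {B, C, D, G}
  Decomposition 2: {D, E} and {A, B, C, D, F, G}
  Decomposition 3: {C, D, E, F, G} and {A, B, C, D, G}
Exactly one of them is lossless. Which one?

Decomposition 1

Decomposition 1: common = {B, C, G}, closure = {B, C, D, G} → lossless.
Decomposition 2: common = {D}, closure = {D} → lossy.
Decomposition 3: common = {C, D, G}, closure = {C, D, G} → lossy.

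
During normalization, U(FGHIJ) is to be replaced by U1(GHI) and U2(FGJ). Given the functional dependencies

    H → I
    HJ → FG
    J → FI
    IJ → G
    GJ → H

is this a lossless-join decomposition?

No

Common attributes: U1 ∩ U2 = {G}.
No dependency enlarges {G}, so (G)⁺ = {G}.
The closure contains neither all of U1 = {GHI} nor all of U2 = {FGJ}, so the common attributes are not a superkey of either fragment. The join is lossy.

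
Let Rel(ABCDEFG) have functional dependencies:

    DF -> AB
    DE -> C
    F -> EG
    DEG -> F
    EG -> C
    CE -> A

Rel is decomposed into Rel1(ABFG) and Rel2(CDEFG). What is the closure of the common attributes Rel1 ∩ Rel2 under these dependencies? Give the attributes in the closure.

ACEFG

Rel1 ∩ Rel2 = {FG}.
F → EG applies, adding E
EG → C applies, adding C
CE → A applies, adding A
Closure: {ACEFG}.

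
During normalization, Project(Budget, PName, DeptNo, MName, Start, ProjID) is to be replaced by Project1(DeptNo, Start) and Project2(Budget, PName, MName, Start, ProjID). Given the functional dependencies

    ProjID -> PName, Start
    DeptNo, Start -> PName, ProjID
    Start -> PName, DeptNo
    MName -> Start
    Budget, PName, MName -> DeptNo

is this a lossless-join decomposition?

Common attributes: Project1 ∩ Project2 = {Start}.
Closure of {Start}: Start → PName, DeptNo applies, adding PName, DeptNo; DeptNo, Start → PName, ProjID applies, adding ProjID. So (Start)⁺ = {PName, DeptNo, Start, ProjID}.
This closure contains every attribute of Project1, so Project1 ∩ Project2 → Project1. The join is lossless.

Yes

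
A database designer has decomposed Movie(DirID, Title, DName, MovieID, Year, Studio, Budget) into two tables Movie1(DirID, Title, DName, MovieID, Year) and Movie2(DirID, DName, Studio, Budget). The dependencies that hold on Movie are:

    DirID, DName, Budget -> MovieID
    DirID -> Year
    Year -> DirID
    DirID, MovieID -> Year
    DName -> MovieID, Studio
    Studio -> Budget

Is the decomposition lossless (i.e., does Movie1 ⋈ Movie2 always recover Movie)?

Yes

Common attributes: Movie1 ∩ Movie2 = {DirID, DName}.
Closure of {DirID, DName}: DirID → Year applies, adding Year; DName → MovieID, Studio applies, adding MovieID, Studio; Studio → Budget applies, adding Budget. So (DirID, DName)⁺ = {DirID, DName, MovieID, Year, Studio, Budget}.
This closure contains every attribute of Movie2, so Movie1 ∩ Movie2 → Movie2. The join is lossless.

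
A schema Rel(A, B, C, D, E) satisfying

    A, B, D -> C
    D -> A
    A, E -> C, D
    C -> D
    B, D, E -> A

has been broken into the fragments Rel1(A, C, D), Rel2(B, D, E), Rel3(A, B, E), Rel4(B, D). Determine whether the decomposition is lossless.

Chase test. Columns are A, B, C, D, E; row i has aⱼ where attribute j ∈ Reli, else bᵢⱼ.
Initial tableau (one row per fragment):
  row 1: a1 b12 a3 a4 b15
  row 2: b21 a2 b23 a4 a5
  row 3: a1 a2 b33 b34 a5
  row 4: b41 a2 b43 a4 b45
Rows 1 and 2 agree on D; apply D→A and equate their A entries.
Rows 1 and 4 agree on D; apply D→A and equate their A entries.
Rows 2 and 3 agree on A, E; apply A, E→C, D and equate their C, D entries.
Rows 2 and 4 agree on A, B, D; apply A, B, D→C and equate their C entries.
No row becomes fully distinguished — the join is lossy.

No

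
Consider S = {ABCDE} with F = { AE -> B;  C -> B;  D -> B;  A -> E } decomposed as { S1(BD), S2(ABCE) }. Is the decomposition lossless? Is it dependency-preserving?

Lossless test: (B)⁺ = {B}, which is a superkey of neither fragment — lossy.
Dependency preservation: every FD's attributes lie within a single fragment, so each can be enforced locally — preserved.

lossy but dependency-preserving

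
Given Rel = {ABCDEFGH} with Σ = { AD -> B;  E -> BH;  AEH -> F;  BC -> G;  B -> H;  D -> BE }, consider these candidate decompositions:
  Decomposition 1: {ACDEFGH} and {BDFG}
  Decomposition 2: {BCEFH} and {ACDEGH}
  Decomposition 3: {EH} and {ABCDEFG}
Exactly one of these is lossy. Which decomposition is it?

Decomposition 1: common = {DFG}, closure = {BDEFGH} → lossless.
Decomposition 2: common = {CEH}, closure = {BCEGH} → lossy.
Decomposition 3: common = {E}, closure = {BEH} → lossless.

Decomposition 2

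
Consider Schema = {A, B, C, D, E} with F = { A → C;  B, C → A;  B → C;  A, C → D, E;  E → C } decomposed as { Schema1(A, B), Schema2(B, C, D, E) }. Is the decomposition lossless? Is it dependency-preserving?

lossless but not dependency-preserving

Lossless test: (B)⁺ = {A, B, C, D, E}, which contains all of one fragment — lossless.
Dependency preservation: the restricted closure of {A} across the fragments never reaches {C}, so A → C cannot be enforced without a join — not preserved.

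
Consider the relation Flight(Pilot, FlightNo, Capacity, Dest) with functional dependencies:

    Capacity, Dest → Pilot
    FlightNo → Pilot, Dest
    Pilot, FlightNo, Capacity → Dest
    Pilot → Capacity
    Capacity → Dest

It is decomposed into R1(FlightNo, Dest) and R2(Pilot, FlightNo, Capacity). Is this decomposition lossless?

Yes

Common attributes: R1 ∩ R2 = {FlightNo}.
Closure of {FlightNo}: FlightNo → Pilot, Dest applies, adding Pilot, Dest; Pilot → Capacity applies, adding Capacity. So (FlightNo)⁺ = {Pilot, FlightNo, Capacity, Dest}.
This closure contains every attribute of R1, so R1 ∩ R2 → R1. The join is lossless.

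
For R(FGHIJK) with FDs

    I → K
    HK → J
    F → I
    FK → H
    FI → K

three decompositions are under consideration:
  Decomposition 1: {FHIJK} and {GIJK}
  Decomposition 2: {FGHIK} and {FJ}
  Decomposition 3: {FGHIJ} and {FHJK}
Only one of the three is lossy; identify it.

Decomposition 1

Decomposition 1: common = {IJK}, closure = {IJK} → lossy.
Decomposition 2: common = {F}, closure = {FHIJK} → lossless.
Decomposition 3: common = {FHJ}, closure = {FHIJK} → lossless.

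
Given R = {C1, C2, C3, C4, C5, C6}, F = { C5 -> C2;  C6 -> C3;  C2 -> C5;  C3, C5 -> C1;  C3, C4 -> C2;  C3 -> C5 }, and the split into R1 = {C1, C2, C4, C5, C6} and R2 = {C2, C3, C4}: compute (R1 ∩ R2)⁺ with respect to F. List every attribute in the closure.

C2, C4, C5

R1 ∩ R2 = {C2, C4}.
C2 → C5 applies, adding C5
Closure: {C2, C4, C5}.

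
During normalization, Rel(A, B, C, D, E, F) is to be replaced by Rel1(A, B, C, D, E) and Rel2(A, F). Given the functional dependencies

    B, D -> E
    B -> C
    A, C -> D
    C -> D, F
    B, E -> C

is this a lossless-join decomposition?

No

Common attributes: Rel1 ∩ Rel2 = {A}.
No dependency enlarges {A}, so (A)⁺ = {A}.
The closure contains neither all of Rel1 = {A, B, C, D, E} nor all of Rel2 = {A, F}, so the common attributes are not a superkey of either fragment. The join is lossy.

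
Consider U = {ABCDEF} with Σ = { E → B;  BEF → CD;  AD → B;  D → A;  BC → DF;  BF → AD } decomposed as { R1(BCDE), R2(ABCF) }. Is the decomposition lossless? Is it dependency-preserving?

lossless but not dependency-preserving

Lossless test: (BC)⁺ = {ABCDF}, which contains all of one fragment — lossless.
Dependency preservation: the restricted closure of {BEF} across the fragments never reaches {CD}, so BEF → CD cannot be enforced without a join — not preserved.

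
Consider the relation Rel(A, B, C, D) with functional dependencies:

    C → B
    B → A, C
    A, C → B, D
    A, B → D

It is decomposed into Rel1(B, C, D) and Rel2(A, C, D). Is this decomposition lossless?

Common attributes: Rel1 ∩ Rel2 = {C, D}.
Closure of {C, D}: C → B applies, adding B; B → A, C applies, adding A. So (C, D)⁺ = {A, B, C, D}.
This closure contains every attribute of Rel1, so Rel1 ∩ Rel2 → Rel1. The join is lossless.

Yes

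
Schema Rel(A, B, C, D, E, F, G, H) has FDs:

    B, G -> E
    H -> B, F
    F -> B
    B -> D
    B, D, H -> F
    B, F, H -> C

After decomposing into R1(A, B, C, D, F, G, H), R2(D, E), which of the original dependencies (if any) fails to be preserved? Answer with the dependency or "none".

B, G -> E

Check B, G → E: no single fragment contains all of {B, E, G}, and the restricted closure of {B, G} across the fragments never reaches {E}.
H → B, F is preserved.
F → B is preserved.
B → D is preserved.
B, D, H → F is preserved.
B, F, H → C is preserved.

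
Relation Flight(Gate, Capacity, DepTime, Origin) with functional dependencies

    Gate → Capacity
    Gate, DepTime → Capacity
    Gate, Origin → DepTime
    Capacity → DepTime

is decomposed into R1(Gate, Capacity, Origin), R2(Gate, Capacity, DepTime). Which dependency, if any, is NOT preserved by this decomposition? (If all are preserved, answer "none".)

none

Gate → Capacity lies within R1.
Gate, DepTime → Capacity lies within R2.
Gate, Origin → DepTime: restricted closure across fragments reaches DepTime.
Capacity → DepTime lies within R2.
Every dependency is enforceable on the fragments, so the decomposition is dependency-preserving.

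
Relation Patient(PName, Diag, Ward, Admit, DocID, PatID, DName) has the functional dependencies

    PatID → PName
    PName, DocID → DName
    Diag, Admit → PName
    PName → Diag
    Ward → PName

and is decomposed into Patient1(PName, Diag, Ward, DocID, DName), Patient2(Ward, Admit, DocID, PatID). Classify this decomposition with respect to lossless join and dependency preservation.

Lossless test: (Ward, DocID)⁺ = {PName, Diag, Ward, DocID, DName}, which contains all of one fragment — lossless.
Dependency preservation: the restricted closure of {PatID} across the fragments never reaches {PName}, so PatID → PName cannot be enforced without a join — not preserved.

lossless but not dependency-preserving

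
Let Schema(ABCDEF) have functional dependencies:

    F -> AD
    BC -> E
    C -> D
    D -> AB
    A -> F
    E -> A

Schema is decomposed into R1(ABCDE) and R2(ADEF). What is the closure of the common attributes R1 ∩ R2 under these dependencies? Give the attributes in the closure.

ABDEF

R1 ∩ R2 = {ADE}.
D → AB applies, adding B
A → F applies, adding F
Closure: {ABDEF}.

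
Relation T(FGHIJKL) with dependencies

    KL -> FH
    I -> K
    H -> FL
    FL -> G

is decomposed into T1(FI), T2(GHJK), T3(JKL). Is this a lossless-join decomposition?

Chase test. Columns are FGHIJKL; row i has aⱼ where attribute j ∈ Ti, else bᵢⱼ.
Initial tableau (one row per fragment):
  row 1: a1 b12 b13 a4 b15 b16 b17
  row 2: b21 a2 a3 b24 a5 a6 b27
  row 3: b31 b32 b33 b34 a5 a6 a7
No row becomes fully distinguished — the join is lossy.

No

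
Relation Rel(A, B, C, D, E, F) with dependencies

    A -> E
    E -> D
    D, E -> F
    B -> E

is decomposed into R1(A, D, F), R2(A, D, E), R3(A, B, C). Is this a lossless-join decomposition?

Chase test. Columns are A, B, C, D, E, F; row i has aⱼ where attribute j ∈ Ri, else bᵢⱼ.
Initial tableau (one row per fragment):
  row 1: a1 b12 b13 a4 b15 a6
  row 2: a1 b22 b23 a4 a5 b26
  row 3: a1 a2 a3 b34 b35 b36
Rows 1 and 2 agree on A; apply A→E and equate their E entries.
Rows 1 and 3 agree on A; apply A→E and equate their E entries.
Rows 1 and 3 agree on E; apply E→D and equate their D entries.
Rows 1 and 2 agree on D, E; apply D, E→F and equate their F entries.
Rows 1 and 3 agree on D, E; apply D, E→F and equate their F entries.
Row 3 is now all distinguished symbols — the join is lossless.

Yes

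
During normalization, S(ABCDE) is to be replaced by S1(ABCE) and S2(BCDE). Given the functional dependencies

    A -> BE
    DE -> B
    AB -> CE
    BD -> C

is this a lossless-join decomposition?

Common attributes: S1 ∩ S2 = {BCE}.
No dependency enlarges {BCE}, so (BCE)⁺ = {BCE}.
The closure contains neither all of S1 = {ABCE} nor all of S2 = {BCDE}, so the common attributes are not a superkey of either fragment. The join is lossy.

No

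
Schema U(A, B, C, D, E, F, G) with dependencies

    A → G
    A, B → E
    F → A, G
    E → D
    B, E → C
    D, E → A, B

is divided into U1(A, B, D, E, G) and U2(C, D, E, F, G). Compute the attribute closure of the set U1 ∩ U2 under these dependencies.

U1 ∩ U2 = {D, E, G}.
D, E → A, B applies, adding A, B
B, E → C applies, adding C
Closure: {A, B, C, D, E, G}.

A, B, C, D, E, G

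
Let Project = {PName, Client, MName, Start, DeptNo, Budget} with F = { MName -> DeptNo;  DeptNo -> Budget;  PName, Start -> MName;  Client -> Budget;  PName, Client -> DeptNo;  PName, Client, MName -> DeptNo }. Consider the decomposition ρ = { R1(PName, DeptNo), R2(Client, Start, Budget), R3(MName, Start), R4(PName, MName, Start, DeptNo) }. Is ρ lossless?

Chase test. Columns are PName, Client, MName, Start, DeptNo, Budget; row i has aⱼ where attribute j ∈ Ri, else bᵢⱼ.
Initial tableau (one row per fragment):
  row 1: a1 b12 b13 b14 a5 b16
  row 2: b21 a2 b23 a4 b25 a6
  row 3: b31 b32 a3 a4 b35 b36
  row 4: a1 b42 a3 a4 a5 b46
Rows 3 and 4 agree on MName; apply MName→DeptNo and equate their DeptNo entries.
Rows 1 and 3 agree on DeptNo; apply DeptNo→Budget and equate their Budget entries.
Rows 1 and 4 agree on DeptNo; apply DeptNo→Budget and equate their Budget entries.
No row becomes fully distinguished — the join is lossy.

No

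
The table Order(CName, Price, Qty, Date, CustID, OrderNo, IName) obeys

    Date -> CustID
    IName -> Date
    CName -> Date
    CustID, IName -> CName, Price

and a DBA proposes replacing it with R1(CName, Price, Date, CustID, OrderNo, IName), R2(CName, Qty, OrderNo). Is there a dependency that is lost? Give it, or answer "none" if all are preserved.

Date → CustID lies within R1.
IName → Date lies within R1.
CName → Date lies within R1.
CustID, IName → CName, Price lies within R1.
Every dependency is enforceable on the fragments, so the decomposition is dependency-preserving.

none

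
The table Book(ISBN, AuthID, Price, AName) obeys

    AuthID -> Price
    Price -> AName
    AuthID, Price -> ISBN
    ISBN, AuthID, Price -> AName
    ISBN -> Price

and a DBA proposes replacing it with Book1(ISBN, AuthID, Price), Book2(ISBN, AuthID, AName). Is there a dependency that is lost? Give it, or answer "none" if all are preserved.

Price -> AName

Check Price → AName: no single fragment contains all of {Price, AName}, and the restricted closure of {Price} across the fragments never reaches {AName}.
AuthID → Price is preserved.
AuthID, Price → ISBN is preserved.
ISBN, AuthID, Price → AName is preserved.
ISBN → Price is preserved.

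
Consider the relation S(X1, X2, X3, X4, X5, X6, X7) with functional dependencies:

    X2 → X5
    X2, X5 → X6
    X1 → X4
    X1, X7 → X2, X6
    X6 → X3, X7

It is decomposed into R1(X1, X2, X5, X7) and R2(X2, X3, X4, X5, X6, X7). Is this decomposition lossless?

Common attributes: R1 ∩ R2 = {X2, X5, X7}.
Closure of {X2, X5, X7}: X2, X5 → X6 applies, adding X6; X6 → X3, X7 applies, adding X3. So (X2, X5, X7)⁺ = {X2, X3, X5, X6, X7}.
The closure contains neither all of R1 = {X1, X2, X5, X7} nor all of R2 = {X2, X3, X4, X5, X6, X7}, so the common attributes are not a superkey of either fragment. The join is lossy.

No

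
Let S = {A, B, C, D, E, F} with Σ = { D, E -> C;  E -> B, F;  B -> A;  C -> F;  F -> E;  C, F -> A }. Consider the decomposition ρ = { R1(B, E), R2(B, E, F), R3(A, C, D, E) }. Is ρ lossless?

Chase test. Columns are A, B, C, D, E, F; row i has aⱼ where attribute j ∈ Ri, else bᵢⱼ.
Initial tableau (one row per fragment):
  row 1: b11 a2 b13 b14 a5 b16
  row 2: b21 a2 b23 b24 a5 a6
  row 3: a1 b32 a3 a4 a5 b36
Rows 1 and 2 agree on E; apply E→B, F and equate their B, F entries.
Rows 1 and 3 agree on E; apply E→B, F and equate their B, F entries.
Rows 1 and 2 agree on B; apply B→A and equate their A entries.
Rows 1 and 3 agree on B; apply B→A and equate their A entries.
Row 3 is now all distinguished symbols — the join is lossless.

Yes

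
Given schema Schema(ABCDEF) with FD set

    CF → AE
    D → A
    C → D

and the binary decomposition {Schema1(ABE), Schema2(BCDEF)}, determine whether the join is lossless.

Common attributes: Schema1 ∩ Schema2 = {BE}.
No dependency enlarges {BE}, so (BE)⁺ = {BE}.
The closure contains neither all of Schema1 = {ABE} nor all of Schema2 = {BCDEF}, so the common attributes are not a superkey of either fragment. The join is lossy.

No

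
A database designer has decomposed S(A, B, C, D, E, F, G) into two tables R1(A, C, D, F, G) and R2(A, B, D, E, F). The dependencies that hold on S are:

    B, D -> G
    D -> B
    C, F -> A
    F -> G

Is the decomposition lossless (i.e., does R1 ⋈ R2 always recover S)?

Common attributes: R1 ∩ R2 = {A, D, F}.
Closure of {A, D, F}: D → B applies, adding B; F → G applies, adding G. So (A, D, F)⁺ = {A, B, D, F, G}.
The closure contains neither all of R1 = {A, C, D, F, G} nor all of R2 = {A, B, D, E, F}, so the common attributes are not a superkey of either fragment. The join is lossy.

No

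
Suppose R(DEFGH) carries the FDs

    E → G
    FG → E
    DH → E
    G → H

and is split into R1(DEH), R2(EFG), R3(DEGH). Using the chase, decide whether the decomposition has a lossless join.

No

Chase test. Columns are DEFGH; row i has aⱼ where attribute j ∈ Ri, else bᵢⱼ.
Initial tableau (one row per fragment):
  row 1: a1 a2 b13 b14 a5
  row 2: b21 a2 a3 a4 b25
  row 3: a1 a2 b33 a4 a5
Rows 1 and 2 agree on E; apply E→G and equate their G entries.
Rows 1 and 2 agree on G; apply G→H and equate their H entries.
No row becomes fully distinguished — the join is lossy.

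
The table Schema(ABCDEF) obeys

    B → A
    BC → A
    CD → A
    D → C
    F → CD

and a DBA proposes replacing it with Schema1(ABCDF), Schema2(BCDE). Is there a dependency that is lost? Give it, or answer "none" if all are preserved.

none

B → A lies within Schema1.
BC → A lies within Schema1.
CD → A lies within Schema1.
D → C lies within Schema1.
F → CD lies within Schema1.
Every dependency is enforceable on the fragments, so the decomposition is dependency-preserving.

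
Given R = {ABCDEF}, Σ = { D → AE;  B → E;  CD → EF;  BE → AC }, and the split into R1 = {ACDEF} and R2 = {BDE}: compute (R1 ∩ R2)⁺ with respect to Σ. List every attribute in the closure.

ADE

R1 ∩ R2 = {DE}.
D → AE applies, adding A
Closure: {ADE}.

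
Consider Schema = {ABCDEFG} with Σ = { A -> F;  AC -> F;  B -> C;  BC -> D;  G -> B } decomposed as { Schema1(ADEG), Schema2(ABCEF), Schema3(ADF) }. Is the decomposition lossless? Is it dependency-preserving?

lossy and not dependency-preserving

Lossless test (chase): Rows 1 and 2 agree on A; apply A→F and equate their F entries. No row becomes fully distinguished — the join is lossy.
Dependency preservation: the restricted closure of {BC} across the fragments never reaches {D}, so BC → D cannot be enforced without a join — not preserved.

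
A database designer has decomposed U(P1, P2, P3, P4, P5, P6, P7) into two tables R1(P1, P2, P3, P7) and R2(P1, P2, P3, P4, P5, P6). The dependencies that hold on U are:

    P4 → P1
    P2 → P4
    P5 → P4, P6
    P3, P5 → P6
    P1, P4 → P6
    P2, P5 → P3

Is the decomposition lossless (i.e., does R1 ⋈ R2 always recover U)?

Common attributes: R1 ∩ R2 = {P1, P2, P3}.
Closure of {P1, P2, P3}: P2 → P4 applies, adding P4; P1, P4 → P6 applies, adding P6. So (P1, P2, P3)⁺ = {P1, P2, P3, P4, P6}.
The closure contains neither all of R1 = {P1, P2, P3, P7} nor all of R2 = {P1, P2, P3, P4, P5, P6}, so the common attributes are not a superkey of either fragment. The join is lossy.

No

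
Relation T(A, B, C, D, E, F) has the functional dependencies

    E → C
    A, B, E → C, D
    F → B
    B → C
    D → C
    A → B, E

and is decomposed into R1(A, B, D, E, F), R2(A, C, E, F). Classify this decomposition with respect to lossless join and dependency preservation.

Lossless test: (A, E, F)⁺ = {A, B, C, D, E, F}, which contains all of one fragment — lossless.
Dependency preservation: the restricted closure of {B} across the fragments never reaches {C}, so B → C cannot be enforced without a join — not preserved.

lossless but not dependency-preserving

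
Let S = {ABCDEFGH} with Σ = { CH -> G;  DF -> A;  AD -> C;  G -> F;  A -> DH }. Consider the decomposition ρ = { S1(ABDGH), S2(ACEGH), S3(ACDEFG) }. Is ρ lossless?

Chase test. Columns are ABCDEFGH; row i has aⱼ where attribute j ∈ Si, else bᵢⱼ.
Initial tableau (one row per fragment):
  row 1: a1 a2 b13 a4 b15 b16 a7 a8
  row 2: a1 b22 a3 b24 a5 b26 a7 a8
  row 3: a1 b32 a3 a4 a5 a6 a7 b38
Rows 1 and 3 agree on AD; apply AD→C and equate their C entries.
Rows 1 and 2 agree on G; apply G→F and equate their F entries.
Rows 1 and 3 agree on G; apply G→F and equate their F entries.
Rows 1 and 2 agree on A; apply A→DH and equate their DH entries.
Rows 1 and 3 agree on A; apply A→DH and equate their DH entries.
No row becomes fully distinguished — the join is lossy.

No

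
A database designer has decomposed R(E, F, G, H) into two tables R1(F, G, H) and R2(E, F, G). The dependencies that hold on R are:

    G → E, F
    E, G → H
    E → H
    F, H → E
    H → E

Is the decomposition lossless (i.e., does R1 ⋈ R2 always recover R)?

Common attributes: R1 ∩ R2 = {F, G}.
Closure of {F, G}: G → E, F applies, adding E; E, G → H applies, adding H. So (F, G)⁺ = {E, F, G, H}.
This closure contains every attribute of R1, so R1 ∩ R2 → R1. The join is lossless.

Yes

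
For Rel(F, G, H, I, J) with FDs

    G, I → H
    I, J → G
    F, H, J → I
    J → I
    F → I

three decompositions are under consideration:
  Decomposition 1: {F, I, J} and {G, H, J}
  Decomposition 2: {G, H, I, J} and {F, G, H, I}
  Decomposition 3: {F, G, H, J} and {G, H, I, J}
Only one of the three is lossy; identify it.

Decomposition 2

Decomposition 1: common = {J}, closure = {G, H, I, J} → lossless.
Decomposition 2: common = {G, H, I}, closure = {G, H, I} → lossy.
Decomposition 3: common = {G, H, J}, closure = {G, H, I, J} → lossless.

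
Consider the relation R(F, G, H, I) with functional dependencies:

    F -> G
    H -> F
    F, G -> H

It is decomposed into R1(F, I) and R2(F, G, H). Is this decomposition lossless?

Common attributes: R1 ∩ R2 = {F}.
Closure of {F}: F → G applies, adding G; F, G → H applies, adding H. So (F)⁺ = {F, G, H}.
This closure contains every attribute of R2, so R1 ∩ R2 → R2. The join is lossless.

Yes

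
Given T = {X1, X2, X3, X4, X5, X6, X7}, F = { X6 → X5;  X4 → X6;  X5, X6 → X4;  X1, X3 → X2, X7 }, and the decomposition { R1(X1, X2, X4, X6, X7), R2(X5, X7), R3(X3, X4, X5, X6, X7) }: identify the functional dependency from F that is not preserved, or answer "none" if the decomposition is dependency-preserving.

Check X1, X3 → X2, X7: no single fragment contains all of {X1, X2, X3, X7}, and the restricted closure of {X1, X3} across the fragments never reaches {X2, X7}.
X6 → X5 is preserved.
X4 → X6 is preserved.
X5, X6 → X4 is preserved.

X1, X3 → X2, X7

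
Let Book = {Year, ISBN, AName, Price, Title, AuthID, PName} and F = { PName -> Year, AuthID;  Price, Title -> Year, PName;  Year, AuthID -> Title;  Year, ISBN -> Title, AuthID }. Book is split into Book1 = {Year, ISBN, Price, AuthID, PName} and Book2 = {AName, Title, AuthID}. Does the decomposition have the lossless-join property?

Common attributes: Book1 ∩ Book2 = {AuthID}.
No dependency enlarges {AuthID}, so (AuthID)⁺ = {AuthID}.
The closure contains neither all of Book1 = {Year, ISBN, Price, AuthID, PName} nor all of Book2 = {AName, Title, AuthID}, so the common attributes are not a superkey of either fragment. The join is lossy.

No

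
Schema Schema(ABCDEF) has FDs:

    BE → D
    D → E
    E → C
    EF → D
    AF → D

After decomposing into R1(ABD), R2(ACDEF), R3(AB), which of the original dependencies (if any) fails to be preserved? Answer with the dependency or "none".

BE → D

Check BE → D: no single fragment contains all of {BDE}, and the restricted closure of {BE} across the fragments never reaches {D}.
D → E is preserved.
E → C is preserved.
EF → D is preserved.
AF → D is preserved.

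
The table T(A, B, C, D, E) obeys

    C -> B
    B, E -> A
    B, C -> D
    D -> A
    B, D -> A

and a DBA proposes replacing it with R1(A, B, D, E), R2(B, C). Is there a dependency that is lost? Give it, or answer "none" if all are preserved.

Check B, C → D: no single fragment contains all of {B, C, D}, and the restricted closure of {B, C} across the fragments never reaches {D}.
C → B is preserved.
B, E → A is preserved.
D → A is preserved.
B, D → A is preserved.

B, C -> D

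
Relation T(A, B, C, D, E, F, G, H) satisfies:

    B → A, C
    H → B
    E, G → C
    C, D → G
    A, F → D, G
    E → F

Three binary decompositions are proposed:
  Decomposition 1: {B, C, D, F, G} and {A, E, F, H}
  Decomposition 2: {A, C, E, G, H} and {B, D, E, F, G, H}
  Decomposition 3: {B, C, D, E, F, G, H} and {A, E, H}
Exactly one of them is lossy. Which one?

Decomposition 1

Decomposition 1: common = {F}, closure = {F} → lossy.
Decomposition 2: common = {E, G, H}, closure = {A, B, C, D, E, F, G, H} → lossless.
Decomposition 3: common = {E, H}, closure = {A, B, C, D, E, F, G, H} → lossless.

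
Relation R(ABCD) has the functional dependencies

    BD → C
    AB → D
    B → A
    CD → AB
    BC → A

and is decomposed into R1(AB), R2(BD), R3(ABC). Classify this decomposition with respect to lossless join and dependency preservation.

lossless but not dependency-preserving

Lossless test (chase): Rows 1 and 3 agree on AB; apply AB→D and equate their D entries. Rows 1 and 2 agree on B; apply B→A and equate their A entries. Rows 1 and 3 agree on BD; apply BD→C and equate their C entries. Rows 1 and 2 agree on AB; apply AB→D and equate their D entries. Rows 1 and 2 agree on BD; apply BD→C and equate their C entries. Row 1 is now all distinguished symbols — the join is lossless.
Dependency preservation: the restricted closure of {CD} across the fragments never reaches {AB}, so CD → AB cannot be enforced without a join — not preserved.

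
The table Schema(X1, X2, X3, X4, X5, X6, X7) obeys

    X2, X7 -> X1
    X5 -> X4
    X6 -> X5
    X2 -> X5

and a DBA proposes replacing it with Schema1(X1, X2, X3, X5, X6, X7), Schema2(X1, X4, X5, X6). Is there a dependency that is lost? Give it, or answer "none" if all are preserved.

none

X2, X7 → X1 lies within Schema1.
X5 → X4 lies within Schema2.
X6 → X5 lies within Schema1.
X2 → X5 lies within Schema1.
Every dependency is enforceable on the fragments, so the decomposition is dependency-preserving.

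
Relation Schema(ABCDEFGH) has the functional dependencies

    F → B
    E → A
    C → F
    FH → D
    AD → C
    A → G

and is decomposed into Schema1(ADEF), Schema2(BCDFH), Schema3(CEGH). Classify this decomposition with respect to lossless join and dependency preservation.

lossless but not dependency-preserving

Lossless test (chase): Rows 1 and 2 agree on F; apply F→B and equate their B entries. Rows 1 and 3 agree on E; apply E→A and equate their A entries. Rows 2 and 3 agree on C; apply C→F and equate their F entries. Rows 2 and 3 agree on FH; apply FH→D and equate their D entries. Rows 1 and 3 agree on AD; apply AD→C and equate their C entries. Rows 1 and 3 agree on A; apply A→G and equate their G entries. Rows 1 and 3 agree on F; apply F→B and equate their B entries. Row 3 is now all distinguished symbols — the join is lossless.
Dependency preservation: the restricted closure of {AD} across the fragments never reaches {C}, so AD → C cannot be enforced without a join — not preserved.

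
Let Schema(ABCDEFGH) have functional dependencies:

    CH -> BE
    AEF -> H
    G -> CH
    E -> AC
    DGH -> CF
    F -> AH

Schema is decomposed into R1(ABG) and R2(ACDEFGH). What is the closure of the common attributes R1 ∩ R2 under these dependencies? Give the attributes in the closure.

ABCEGH

R1 ∩ R2 = {AG}.
G → CH applies, adding CH
CH → BE applies, adding BE
Closure: {ABCEGH}.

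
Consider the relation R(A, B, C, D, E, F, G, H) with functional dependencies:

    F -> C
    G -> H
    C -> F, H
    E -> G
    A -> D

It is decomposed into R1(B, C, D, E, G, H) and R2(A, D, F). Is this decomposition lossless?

No

Common attributes: R1 ∩ R2 = {D}.
No dependency enlarges {D}, so (D)⁺ = {D}.
The closure contains neither all of R1 = {B, C, D, E, G, H} nor all of R2 = {A, D, F}, so the common attributes are not a superkey of either fragment. The join is lossy.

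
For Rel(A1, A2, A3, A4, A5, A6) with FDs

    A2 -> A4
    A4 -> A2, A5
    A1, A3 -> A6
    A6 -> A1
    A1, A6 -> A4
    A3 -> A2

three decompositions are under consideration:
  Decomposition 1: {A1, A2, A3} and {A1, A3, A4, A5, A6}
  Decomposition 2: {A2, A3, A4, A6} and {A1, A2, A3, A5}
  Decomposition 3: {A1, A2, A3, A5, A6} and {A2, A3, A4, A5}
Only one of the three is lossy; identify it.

Decomposition 1: common = {A1, A3}, closure = {A1, A2, A3, A4, A5, A6} → lossless.
Decomposition 2: common = {A2, A3}, closure = {A2, A3, A4, A5} → lossy.
Decomposition 3: common = {A2, A3, A5}, closure = {A2, A3, A4, A5} → lossless.

Decomposition 2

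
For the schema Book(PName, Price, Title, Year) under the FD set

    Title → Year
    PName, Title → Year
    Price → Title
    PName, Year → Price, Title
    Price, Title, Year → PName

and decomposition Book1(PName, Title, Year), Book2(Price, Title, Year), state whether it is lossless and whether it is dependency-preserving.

Lossless test: (Title, Year)⁺ = {Title, Year}, which is a superkey of neither fragment — lossy.
Dependency preservation: the restricted closure of {PName, Year} across the fragments never reaches {Price, Title}, so PName, Year → Price, Title cannot be enforced without a join — not preserved.

lossy and not dependency-preserving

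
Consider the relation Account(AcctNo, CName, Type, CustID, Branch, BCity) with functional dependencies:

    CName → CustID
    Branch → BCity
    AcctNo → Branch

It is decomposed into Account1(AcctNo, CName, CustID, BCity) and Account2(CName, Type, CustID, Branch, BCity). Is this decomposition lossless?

No

Common attributes: Account1 ∩ Account2 = {CName, CustID, BCity}.
No dependency enlarges {CName, CustID, BCity}, so (CName, CustID, BCity)⁺ = {CName, CustID, BCity}.
The closure contains neither all of Account1 = {AcctNo, CName, CustID, BCity} nor all of Account2 = {CName, Type, CustID, Branch, BCity}, so the common attributes are not a superkey of either fragment. The join is lossy.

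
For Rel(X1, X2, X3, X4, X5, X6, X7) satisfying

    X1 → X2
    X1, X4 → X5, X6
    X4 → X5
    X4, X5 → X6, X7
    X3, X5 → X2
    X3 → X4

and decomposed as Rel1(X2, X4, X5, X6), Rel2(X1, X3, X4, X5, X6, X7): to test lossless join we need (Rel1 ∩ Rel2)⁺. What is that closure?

Rel1 ∩ Rel2 = {X4, X5, X6}.
X4, X5 → X6, X7 applies, adding X7
Closure: {X4, X5, X6, X7}.

X4, X5, X6, X7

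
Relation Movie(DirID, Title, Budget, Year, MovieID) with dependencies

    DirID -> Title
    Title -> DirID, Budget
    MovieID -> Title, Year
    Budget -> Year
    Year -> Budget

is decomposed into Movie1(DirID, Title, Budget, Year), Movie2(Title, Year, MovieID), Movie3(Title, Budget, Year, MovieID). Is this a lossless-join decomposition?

Yes

Chase test. Columns are DirID, Title, Budget, Year, MovieID; row i has aⱼ where attribute j ∈ Moviei, else bᵢⱼ.
Initial tableau (one row per fragment):
  row 1: a1 a2 a3 a4 b15
  row 2: b21 a2 b23 a4 a5
  row 3: b31 a2 a3 a4 a5
Rows 1 and 2 agree on Title; apply Title→DirID, Budget and equate their DirID, Budget entries.
Rows 1 and 3 agree on Title; apply Title→DirID, Budget and equate their DirID, Budget entries.
Row 2 is now all distinguished symbols — the join is lossless.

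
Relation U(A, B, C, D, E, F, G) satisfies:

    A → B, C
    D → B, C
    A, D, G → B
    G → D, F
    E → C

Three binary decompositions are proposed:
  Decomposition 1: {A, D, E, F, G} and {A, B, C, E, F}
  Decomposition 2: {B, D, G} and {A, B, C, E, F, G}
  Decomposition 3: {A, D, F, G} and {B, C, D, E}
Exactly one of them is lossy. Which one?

Decomposition 1: common = {A, E, F}, closure = {A, B, C, E, F} → lossless.
Decomposition 2: common = {B, G}, closure = {B, C, D, F, G} → lossless.
Decomposition 3: common = {D}, closure = {B, C, D} → lossy.

Decomposition 3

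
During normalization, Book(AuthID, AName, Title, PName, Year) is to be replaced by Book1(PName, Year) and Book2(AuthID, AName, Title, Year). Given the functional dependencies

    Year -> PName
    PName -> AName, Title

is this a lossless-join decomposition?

Common attributes: Book1 ∩ Book2 = {Year}.
Closure of {Year}: Year → PName applies, adding PName; PName → AName, Title applies, adding AName, Title. So (Year)⁺ = {AName, Title, PName, Year}.
This closure contains every attribute of Book1, so Book1 ∩ Book2 → Book1. The join is lossless.

Yes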